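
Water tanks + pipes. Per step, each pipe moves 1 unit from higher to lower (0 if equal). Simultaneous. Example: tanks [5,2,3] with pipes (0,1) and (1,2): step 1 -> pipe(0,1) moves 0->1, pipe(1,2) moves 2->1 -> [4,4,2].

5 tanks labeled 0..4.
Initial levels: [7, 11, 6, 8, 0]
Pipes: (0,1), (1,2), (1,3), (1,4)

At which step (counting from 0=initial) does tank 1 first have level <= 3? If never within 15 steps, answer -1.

Answer: -1

Derivation:
Step 1: flows [1->0,1->2,1->3,1->4] -> levels [8 7 7 9 1]
Step 2: flows [0->1,1=2,3->1,1->4] -> levels [7 8 7 8 2]
Step 3: flows [1->0,1->2,1=3,1->4] -> levels [8 5 8 8 3]
Step 4: flows [0->1,2->1,3->1,1->4] -> levels [7 7 7 7 4]
Step 5: flows [0=1,1=2,1=3,1->4] -> levels [7 6 7 7 5]
Step 6: flows [0->1,2->1,3->1,1->4] -> levels [6 8 6 6 6]
Step 7: flows [1->0,1->2,1->3,1->4] -> levels [7 4 7 7 7]
Step 8: flows [0->1,2->1,3->1,4->1] -> levels [6 8 6 6 6]
  -> period-2 cycle (repeats step 6); tank 1 never drops to <=3
Tank 1 never reaches <=3 within 15 steps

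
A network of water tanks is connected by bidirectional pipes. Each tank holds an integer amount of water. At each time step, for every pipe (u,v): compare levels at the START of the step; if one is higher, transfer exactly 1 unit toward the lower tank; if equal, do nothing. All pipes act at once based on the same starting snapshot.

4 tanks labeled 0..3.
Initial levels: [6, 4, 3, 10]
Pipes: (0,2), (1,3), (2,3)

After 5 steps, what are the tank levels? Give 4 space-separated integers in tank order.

Answer: 6 5 5 7

Derivation:
Step 1: flows [0->2,3->1,3->2] -> levels [5 5 5 8]
Step 2: flows [0=2,3->1,3->2] -> levels [5 6 6 6]
Step 3: flows [2->0,1=3,2=3] -> levels [6 6 5 6]
Step 4: flows [0->2,1=3,3->2] -> levels [5 6 7 5]
Step 5: flows [2->0,1->3,2->3] -> levels [6 5 5 7]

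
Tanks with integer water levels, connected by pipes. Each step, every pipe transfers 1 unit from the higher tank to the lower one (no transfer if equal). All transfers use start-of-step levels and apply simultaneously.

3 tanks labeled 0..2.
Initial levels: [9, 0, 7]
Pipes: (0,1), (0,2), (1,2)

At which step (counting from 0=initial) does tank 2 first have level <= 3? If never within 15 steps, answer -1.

Step 1: flows [0->1,0->2,2->1] -> levels [7 2 7]
Step 2: flows [0->1,0=2,2->1] -> levels [6 4 6]
Step 3: flows [0->1,0=2,2->1] -> levels [5 6 5]
Step 4: flows [1->0,0=2,1->2] -> levels [6 4 6]
  -> period-2 cycle (repeats step 2); tank 2 never drops to <=3
Tank 2 never reaches <=3 within 15 steps

Answer: -1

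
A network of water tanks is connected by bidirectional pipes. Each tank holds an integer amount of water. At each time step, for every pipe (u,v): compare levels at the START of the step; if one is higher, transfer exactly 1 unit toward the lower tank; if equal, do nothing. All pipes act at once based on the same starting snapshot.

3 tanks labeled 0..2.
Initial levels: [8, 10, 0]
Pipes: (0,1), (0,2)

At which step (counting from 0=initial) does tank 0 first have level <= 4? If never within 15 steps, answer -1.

Step 1: flows [1->0,0->2] -> levels [8 9 1]
Step 2: flows [1->0,0->2] -> levels [8 8 2]
Step 3: flows [0=1,0->2] -> levels [7 8 3]
Step 4: flows [1->0,0->2] -> levels [7 7 4]
Step 5: flows [0=1,0->2] -> levels [6 7 5]
Step 6: flows [1->0,0->2] -> levels [6 6 6]
Step 7: flows [0=1,0=2] -> levels [6 6 6]
  -> stable; tank 0 stays at 6 > 4
Tank 0 never reaches <=4 within 15 steps

Answer: -1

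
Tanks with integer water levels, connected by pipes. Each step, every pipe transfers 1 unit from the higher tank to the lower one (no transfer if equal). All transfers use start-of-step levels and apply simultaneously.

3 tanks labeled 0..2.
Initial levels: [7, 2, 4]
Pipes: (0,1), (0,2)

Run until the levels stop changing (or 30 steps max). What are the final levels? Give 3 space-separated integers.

Step 1: flows [0->1,0->2] -> levels [5 3 5]
Step 2: flows [0->1,0=2] -> levels [4 4 5]
Step 3: flows [0=1,2->0] -> levels [5 4 4]
Step 4: flows [0->1,0->2] -> levels [3 5 5]
Step 5: flows [1->0,2->0] -> levels [5 4 4]
  -> period-2 cycle: step 5 state = step 3 state; never stabilizes
  -> state at step 30: (30-3) mod 2 = 1, same as step 4 -> [3 5 5]

Answer: 3 5 5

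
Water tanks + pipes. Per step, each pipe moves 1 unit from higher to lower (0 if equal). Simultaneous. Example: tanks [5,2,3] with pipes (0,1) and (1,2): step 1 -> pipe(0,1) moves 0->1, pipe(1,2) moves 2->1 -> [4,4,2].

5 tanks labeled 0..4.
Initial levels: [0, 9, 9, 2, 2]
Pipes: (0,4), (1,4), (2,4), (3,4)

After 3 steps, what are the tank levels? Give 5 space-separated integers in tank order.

Step 1: flows [4->0,1->4,2->4,3=4] -> levels [1 8 8 2 3]
Step 2: flows [4->0,1->4,2->4,4->3] -> levels [2 7 7 3 3]
Step 3: flows [4->0,1->4,2->4,3=4] -> levels [3 6 6 3 4]

Answer: 3 6 6 3 4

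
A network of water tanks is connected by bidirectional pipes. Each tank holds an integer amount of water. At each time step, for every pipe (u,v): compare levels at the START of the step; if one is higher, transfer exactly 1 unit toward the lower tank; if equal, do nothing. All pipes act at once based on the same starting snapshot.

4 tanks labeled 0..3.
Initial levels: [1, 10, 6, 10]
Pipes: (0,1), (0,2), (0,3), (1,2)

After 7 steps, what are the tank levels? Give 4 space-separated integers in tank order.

Answer: 6 7 7 7

Derivation:
Step 1: flows [1->0,2->0,3->0,1->2] -> levels [4 8 6 9]
Step 2: flows [1->0,2->0,3->0,1->2] -> levels [7 6 6 8]
Step 3: flows [0->1,0->2,3->0,1=2] -> levels [6 7 7 7]
Step 4: flows [1->0,2->0,3->0,1=2] -> levels [9 6 6 6]
Step 5: flows [0->1,0->2,0->3,1=2] -> levels [6 7 7 7]
  -> period-2 cycle: step 5 state = step 3 state
  -> state at step 7: (7-3) mod 2 = 0, same as step 3 -> [6 7 7 7]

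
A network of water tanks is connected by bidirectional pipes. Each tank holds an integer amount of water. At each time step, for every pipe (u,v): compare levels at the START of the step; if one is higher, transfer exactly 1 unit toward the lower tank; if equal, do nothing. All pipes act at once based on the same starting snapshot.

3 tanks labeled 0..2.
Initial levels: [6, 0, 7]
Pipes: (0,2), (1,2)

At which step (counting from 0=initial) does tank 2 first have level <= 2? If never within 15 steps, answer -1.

Answer: -1

Derivation:
Step 1: flows [2->0,2->1] -> levels [7 1 5]
Step 2: flows [0->2,2->1] -> levels [6 2 5]
Step 3: flows [0->2,2->1] -> levels [5 3 5]
Step 4: flows [0=2,2->1] -> levels [5 4 4]
Step 5: flows [0->2,1=2] -> levels [4 4 5]
Step 6: flows [2->0,2->1] -> levels [5 5 3]
Step 7: flows [0->2,1->2] -> levels [4 4 5]
  -> period-2 cycle (repeats step 5); tank 2 never drops to <=2
Tank 2 never reaches <=2 within 15 steps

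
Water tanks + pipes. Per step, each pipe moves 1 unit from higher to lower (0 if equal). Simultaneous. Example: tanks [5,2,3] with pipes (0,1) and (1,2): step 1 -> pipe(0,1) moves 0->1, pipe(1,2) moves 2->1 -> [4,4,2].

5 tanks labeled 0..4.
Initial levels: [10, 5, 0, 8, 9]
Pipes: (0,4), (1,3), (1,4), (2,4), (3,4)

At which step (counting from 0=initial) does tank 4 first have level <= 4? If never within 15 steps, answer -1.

Step 1: flows [0->4,3->1,4->1,4->2,4->3] -> levels [9 7 1 8 7]
Step 2: flows [0->4,3->1,1=4,4->2,3->4] -> levels [8 8 2 6 8]
Step 3: flows [0=4,1->3,1=4,4->2,4->3] -> levels [8 7 3 8 6]
Step 4: flows [0->4,3->1,1->4,4->2,3->4] -> levels [7 7 4 6 8]
Step 5: flows [4->0,1->3,4->1,4->2,4->3] -> levels [8 7 5 8 4]
Tank 4 first reaches <=4 at step 5

Answer: 5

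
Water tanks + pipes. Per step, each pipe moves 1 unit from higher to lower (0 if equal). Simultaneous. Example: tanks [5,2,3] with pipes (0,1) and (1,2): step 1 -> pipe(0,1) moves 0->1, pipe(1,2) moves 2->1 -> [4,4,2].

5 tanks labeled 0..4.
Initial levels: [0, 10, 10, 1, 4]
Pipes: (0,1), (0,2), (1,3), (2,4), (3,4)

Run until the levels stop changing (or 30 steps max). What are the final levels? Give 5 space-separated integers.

Step 1: flows [1->0,2->0,1->3,2->4,4->3] -> levels [2 8 8 3 4]
Step 2: flows [1->0,2->0,1->3,2->4,4->3] -> levels [4 6 6 5 4]
Step 3: flows [1->0,2->0,1->3,2->4,3->4] -> levels [6 4 4 5 6]
Step 4: flows [0->1,0->2,3->1,4->2,4->3] -> levels [4 6 6 5 4]
  -> period-2 cycle: step 4 state = step 2 state; never stabilizes
  -> state at step 30: (30-2) mod 2 = 0, same as step 2 -> [4 6 6 5 4]

Answer: 4 6 6 5 4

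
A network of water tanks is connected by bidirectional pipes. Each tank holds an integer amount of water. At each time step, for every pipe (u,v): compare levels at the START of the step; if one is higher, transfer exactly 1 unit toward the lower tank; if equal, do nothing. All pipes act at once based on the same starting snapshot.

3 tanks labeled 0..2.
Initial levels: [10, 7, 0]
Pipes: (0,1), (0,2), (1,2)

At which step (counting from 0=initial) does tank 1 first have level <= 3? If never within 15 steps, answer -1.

Answer: -1

Derivation:
Step 1: flows [0->1,0->2,1->2] -> levels [8 7 2]
Step 2: flows [0->1,0->2,1->2] -> levels [6 7 4]
Step 3: flows [1->0,0->2,1->2] -> levels [6 5 6]
Step 4: flows [0->1,0=2,2->1] -> levels [5 7 5]
Step 5: flows [1->0,0=2,1->2] -> levels [6 5 6]
  -> period-2 cycle (repeats step 3); tank 1 never drops to <=3
Tank 1 never reaches <=3 within 15 steps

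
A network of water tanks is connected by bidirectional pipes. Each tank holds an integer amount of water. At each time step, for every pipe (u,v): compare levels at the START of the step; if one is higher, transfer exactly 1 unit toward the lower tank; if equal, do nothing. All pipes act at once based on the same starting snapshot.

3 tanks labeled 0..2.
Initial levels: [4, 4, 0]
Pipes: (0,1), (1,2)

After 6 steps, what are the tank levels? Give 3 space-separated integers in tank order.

Answer: 2 4 2

Derivation:
Step 1: flows [0=1,1->2] -> levels [4 3 1]
Step 2: flows [0->1,1->2] -> levels [3 3 2]
Step 3: flows [0=1,1->2] -> levels [3 2 3]
Step 4: flows [0->1,2->1] -> levels [2 4 2]
Step 5: flows [1->0,1->2] -> levels [3 2 3]
  -> period-2 cycle: step 5 state = step 3 state
  -> state at step 6: (6-3) mod 2 = 1, same as step 4 -> [2 4 2]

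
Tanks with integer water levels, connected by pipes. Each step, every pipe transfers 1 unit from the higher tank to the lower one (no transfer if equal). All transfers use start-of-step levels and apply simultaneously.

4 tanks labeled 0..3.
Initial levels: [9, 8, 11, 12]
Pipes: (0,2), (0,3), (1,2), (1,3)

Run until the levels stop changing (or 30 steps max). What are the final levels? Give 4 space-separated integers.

Step 1: flows [2->0,3->0,2->1,3->1] -> levels [11 10 9 10]
Step 2: flows [0->2,0->3,1->2,1=3] -> levels [9 9 11 11]
Step 3: flows [2->0,3->0,2->1,3->1] -> levels [11 11 9 9]
Step 4: flows [0->2,0->3,1->2,1->3] -> levels [9 9 11 11]
  -> period-2 cycle: step 4 state = step 2 state; never stabilizes
  -> state at step 30: (30-2) mod 2 = 0, same as step 2 -> [9 9 11 11]

Answer: 9 9 11 11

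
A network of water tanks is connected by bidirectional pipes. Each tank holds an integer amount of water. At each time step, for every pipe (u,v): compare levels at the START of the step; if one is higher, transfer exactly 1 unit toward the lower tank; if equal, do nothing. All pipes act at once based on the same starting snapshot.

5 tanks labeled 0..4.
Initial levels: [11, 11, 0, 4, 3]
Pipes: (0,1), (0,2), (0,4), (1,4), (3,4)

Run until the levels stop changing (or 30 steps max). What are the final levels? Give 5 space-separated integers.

Answer: 7 6 5 6 5

Derivation:
Step 1: flows [0=1,0->2,0->4,1->4,3->4] -> levels [9 10 1 3 6]
Step 2: flows [1->0,0->2,0->4,1->4,4->3] -> levels [8 8 2 4 7]
Step 3: flows [0=1,0->2,0->4,1->4,4->3] -> levels [6 7 3 5 8]
Step 4: flows [1->0,0->2,4->0,4->1,4->3] -> levels [7 7 4 6 5]
Step 5: flows [0=1,0->2,0->4,1->4,3->4] -> levels [5 6 5 5 8]
Step 6: flows [1->0,0=2,4->0,4->1,4->3] -> levels [7 6 5 6 5]
Step 7: flows [0->1,0->2,0->4,1->4,3->4] -> levels [4 6 6 5 8]
Step 8: flows [1->0,2->0,4->0,4->1,4->3] -> levels [7 6 5 6 5]
  -> period-2 cycle: step 8 state = step 6 state; never stabilizes
  -> state at step 30: (30-6) mod 2 = 0, same as step 6 -> [7 6 5 6 5]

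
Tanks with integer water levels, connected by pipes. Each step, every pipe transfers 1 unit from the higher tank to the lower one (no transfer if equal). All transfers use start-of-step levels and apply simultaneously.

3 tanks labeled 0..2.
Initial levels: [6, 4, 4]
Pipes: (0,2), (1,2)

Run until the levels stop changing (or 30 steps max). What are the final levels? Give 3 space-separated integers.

Answer: 5 5 4

Derivation:
Step 1: flows [0->2,1=2] -> levels [5 4 5]
Step 2: flows [0=2,2->1] -> levels [5 5 4]
Step 3: flows [0->2,1->2] -> levels [4 4 6]
Step 4: flows [2->0,2->1] -> levels [5 5 4]
  -> period-2 cycle: step 4 state = step 2 state; never stabilizes
  -> state at step 30: (30-2) mod 2 = 0, same as step 2 -> [5 5 4]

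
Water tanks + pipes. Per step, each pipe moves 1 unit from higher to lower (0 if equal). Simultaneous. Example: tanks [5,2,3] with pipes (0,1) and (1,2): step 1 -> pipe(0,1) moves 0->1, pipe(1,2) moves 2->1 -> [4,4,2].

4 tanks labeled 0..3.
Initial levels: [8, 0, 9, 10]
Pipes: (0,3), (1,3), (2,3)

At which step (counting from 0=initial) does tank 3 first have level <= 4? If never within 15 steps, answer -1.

Answer: -1

Derivation:
Step 1: flows [3->0,3->1,3->2] -> levels [9 1 10 7]
Step 2: flows [0->3,3->1,2->3] -> levels [8 2 9 8]
Step 3: flows [0=3,3->1,2->3] -> levels [8 3 8 8]
Step 4: flows [0=3,3->1,2=3] -> levels [8 4 8 7]
Step 5: flows [0->3,3->1,2->3] -> levels [7 5 7 8]
Step 6: flows [3->0,3->1,3->2] -> levels [8 6 8 5]
Step 7: flows [0->3,1->3,2->3] -> levels [7 5 7 8]
  -> period-2 cycle (repeats step 5); tank 3 never drops to <=4
Tank 3 never reaches <=4 within 15 steps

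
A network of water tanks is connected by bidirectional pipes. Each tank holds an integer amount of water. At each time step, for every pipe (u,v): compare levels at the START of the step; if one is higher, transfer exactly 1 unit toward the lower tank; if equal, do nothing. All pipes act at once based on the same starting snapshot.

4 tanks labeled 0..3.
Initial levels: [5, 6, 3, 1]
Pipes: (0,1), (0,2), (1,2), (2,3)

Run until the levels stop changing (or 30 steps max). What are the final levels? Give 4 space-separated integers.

Step 1: flows [1->0,0->2,1->2,2->3] -> levels [5 4 4 2]
Step 2: flows [0->1,0->2,1=2,2->3] -> levels [3 5 4 3]
Step 3: flows [1->0,2->0,1->2,2->3] -> levels [5 3 3 4]
Step 4: flows [0->1,0->2,1=2,3->2] -> levels [3 4 5 3]
Step 5: flows [1->0,2->0,2->1,2->3] -> levels [5 4 2 4]
Step 6: flows [0->1,0->2,1->2,3->2] -> levels [3 4 5 3]
  -> period-2 cycle: step 6 state = step 4 state; never stabilizes
  -> state at step 30: (30-4) mod 2 = 0, same as step 4 -> [3 4 5 3]

Answer: 3 4 5 3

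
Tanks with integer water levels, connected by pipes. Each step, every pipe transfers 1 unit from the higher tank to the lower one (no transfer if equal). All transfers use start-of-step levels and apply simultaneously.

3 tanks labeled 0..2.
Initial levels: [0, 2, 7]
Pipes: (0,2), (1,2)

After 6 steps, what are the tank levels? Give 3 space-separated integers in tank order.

Answer: 3 3 3

Derivation:
Step 1: flows [2->0,2->1] -> levels [1 3 5]
Step 2: flows [2->0,2->1] -> levels [2 4 3]
Step 3: flows [2->0,1->2] -> levels [3 3 3]
Step 4: flows [0=2,1=2] -> levels [3 3 3]
  -> stable; steps 5..6 unchanged -> [3 3 3]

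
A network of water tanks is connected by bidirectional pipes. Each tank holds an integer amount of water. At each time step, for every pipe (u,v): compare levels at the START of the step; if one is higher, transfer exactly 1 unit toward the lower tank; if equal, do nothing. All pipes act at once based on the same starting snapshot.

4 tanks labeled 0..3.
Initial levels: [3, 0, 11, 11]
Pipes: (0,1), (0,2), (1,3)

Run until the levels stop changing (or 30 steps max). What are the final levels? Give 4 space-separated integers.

Answer: 5 7 7 6

Derivation:
Step 1: flows [0->1,2->0,3->1] -> levels [3 2 10 10]
Step 2: flows [0->1,2->0,3->1] -> levels [3 4 9 9]
Step 3: flows [1->0,2->0,3->1] -> levels [5 4 8 8]
Step 4: flows [0->1,2->0,3->1] -> levels [5 6 7 7]
Step 5: flows [1->0,2->0,3->1] -> levels [7 6 6 6]
Step 6: flows [0->1,0->2,1=3] -> levels [5 7 7 6]
Step 7: flows [1->0,2->0,1->3] -> levels [7 5 6 7]
Step 8: flows [0->1,0->2,3->1] -> levels [5 7 7 6]
  -> period-2 cycle: step 8 state = step 6 state; never stabilizes
  -> state at step 30: (30-6) mod 2 = 0, same as step 6 -> [5 7 7 6]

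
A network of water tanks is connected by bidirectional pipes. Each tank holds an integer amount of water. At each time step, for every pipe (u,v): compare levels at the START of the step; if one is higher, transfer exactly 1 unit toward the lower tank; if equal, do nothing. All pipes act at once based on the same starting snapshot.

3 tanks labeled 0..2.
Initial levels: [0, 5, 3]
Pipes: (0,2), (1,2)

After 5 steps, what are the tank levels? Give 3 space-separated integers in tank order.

Step 1: flows [2->0,1->2] -> levels [1 4 3]
Step 2: flows [2->0,1->2] -> levels [2 3 3]
Step 3: flows [2->0,1=2] -> levels [3 3 2]
Step 4: flows [0->2,1->2] -> levels [2 2 4]
Step 5: flows [2->0,2->1] -> levels [3 3 2]

Answer: 3 3 2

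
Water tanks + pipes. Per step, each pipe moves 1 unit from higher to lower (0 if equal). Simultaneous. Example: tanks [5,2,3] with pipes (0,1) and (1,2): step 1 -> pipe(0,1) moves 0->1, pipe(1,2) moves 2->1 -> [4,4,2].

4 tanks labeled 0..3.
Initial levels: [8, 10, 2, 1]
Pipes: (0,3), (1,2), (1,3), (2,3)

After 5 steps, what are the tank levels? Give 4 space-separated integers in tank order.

Step 1: flows [0->3,1->2,1->3,2->3] -> levels [7 8 2 4]
Step 2: flows [0->3,1->2,1->3,3->2] -> levels [6 6 4 5]
Step 3: flows [0->3,1->2,1->3,3->2] -> levels [5 4 6 6]
Step 4: flows [3->0,2->1,3->1,2=3] -> levels [6 6 5 4]
Step 5: flows [0->3,1->2,1->3,2->3] -> levels [5 4 5 7]

Answer: 5 4 5 7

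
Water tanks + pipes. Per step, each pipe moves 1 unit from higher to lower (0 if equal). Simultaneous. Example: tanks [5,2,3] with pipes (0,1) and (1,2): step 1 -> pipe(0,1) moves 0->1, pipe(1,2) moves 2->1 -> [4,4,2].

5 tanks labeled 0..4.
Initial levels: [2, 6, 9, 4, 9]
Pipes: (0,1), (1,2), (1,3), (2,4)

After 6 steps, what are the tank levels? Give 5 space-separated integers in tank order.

Step 1: flows [1->0,2->1,1->3,2=4] -> levels [3 5 8 5 9]
Step 2: flows [1->0,2->1,1=3,4->2] -> levels [4 5 8 5 8]
Step 3: flows [1->0,2->1,1=3,2=4] -> levels [5 5 7 5 8]
Step 4: flows [0=1,2->1,1=3,4->2] -> levels [5 6 7 5 7]
Step 5: flows [1->0,2->1,1->3,2=4] -> levels [6 5 6 6 7]
Step 6: flows [0->1,2->1,3->1,4->2] -> levels [5 8 6 5 6]

Answer: 5 8 6 5 6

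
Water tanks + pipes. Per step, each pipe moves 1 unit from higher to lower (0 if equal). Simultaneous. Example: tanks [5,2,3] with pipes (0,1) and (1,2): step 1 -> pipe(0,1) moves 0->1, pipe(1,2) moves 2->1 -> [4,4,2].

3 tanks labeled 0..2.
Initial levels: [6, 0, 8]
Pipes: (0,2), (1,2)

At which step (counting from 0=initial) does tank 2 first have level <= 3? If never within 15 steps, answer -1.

Step 1: flows [2->0,2->1] -> levels [7 1 6]
Step 2: flows [0->2,2->1] -> levels [6 2 6]
Step 3: flows [0=2,2->1] -> levels [6 3 5]
Step 4: flows [0->2,2->1] -> levels [5 4 5]
Step 5: flows [0=2,2->1] -> levels [5 5 4]
Step 6: flows [0->2,1->2] -> levels [4 4 6]
Step 7: flows [2->0,2->1] -> levels [5 5 4]
  -> period-2 cycle (repeats step 5); tank 2 never drops to <=3
Tank 2 never reaches <=3 within 15 steps

Answer: -1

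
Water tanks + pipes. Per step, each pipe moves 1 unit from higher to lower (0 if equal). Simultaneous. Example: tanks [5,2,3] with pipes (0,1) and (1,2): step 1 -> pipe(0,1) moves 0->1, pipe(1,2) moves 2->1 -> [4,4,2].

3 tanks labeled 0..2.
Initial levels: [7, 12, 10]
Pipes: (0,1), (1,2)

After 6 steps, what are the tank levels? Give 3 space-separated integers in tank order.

Answer: 9 11 9

Derivation:
Step 1: flows [1->0,1->2] -> levels [8 10 11]
Step 2: flows [1->0,2->1] -> levels [9 10 10]
Step 3: flows [1->0,1=2] -> levels [10 9 10]
Step 4: flows [0->1,2->1] -> levels [9 11 9]
Step 5: flows [1->0,1->2] -> levels [10 9 10]
  -> period-2 cycle: step 5 state = step 3 state
  -> state at step 6: (6-3) mod 2 = 1, same as step 4 -> [9 11 9]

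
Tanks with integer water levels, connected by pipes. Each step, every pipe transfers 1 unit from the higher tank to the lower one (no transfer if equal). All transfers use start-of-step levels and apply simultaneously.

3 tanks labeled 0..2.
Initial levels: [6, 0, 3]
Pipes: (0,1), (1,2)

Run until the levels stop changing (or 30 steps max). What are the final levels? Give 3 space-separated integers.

Answer: 3 3 3

Derivation:
Step 1: flows [0->1,2->1] -> levels [5 2 2]
Step 2: flows [0->1,1=2] -> levels [4 3 2]
Step 3: flows [0->1,1->2] -> levels [3 3 3]
Step 4: flows [0=1,1=2] -> levels [3 3 3]
  -> stable (no change)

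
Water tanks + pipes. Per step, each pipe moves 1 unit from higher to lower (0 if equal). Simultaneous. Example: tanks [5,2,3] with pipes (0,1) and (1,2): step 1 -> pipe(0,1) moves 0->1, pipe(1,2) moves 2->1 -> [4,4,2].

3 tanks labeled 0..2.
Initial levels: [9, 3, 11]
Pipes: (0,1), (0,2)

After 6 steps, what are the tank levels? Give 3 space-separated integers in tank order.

Answer: 9 7 7

Derivation:
Step 1: flows [0->1,2->0] -> levels [9 4 10]
Step 2: flows [0->1,2->0] -> levels [9 5 9]
Step 3: flows [0->1,0=2] -> levels [8 6 9]
Step 4: flows [0->1,2->0] -> levels [8 7 8]
Step 5: flows [0->1,0=2] -> levels [7 8 8]
Step 6: flows [1->0,2->0] -> levels [9 7 7]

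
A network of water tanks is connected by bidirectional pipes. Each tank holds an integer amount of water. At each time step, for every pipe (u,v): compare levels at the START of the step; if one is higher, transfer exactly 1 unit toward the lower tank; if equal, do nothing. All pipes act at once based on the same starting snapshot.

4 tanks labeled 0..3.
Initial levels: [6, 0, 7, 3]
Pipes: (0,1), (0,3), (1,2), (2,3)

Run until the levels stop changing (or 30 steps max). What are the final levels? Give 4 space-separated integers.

Step 1: flows [0->1,0->3,2->1,2->3] -> levels [4 2 5 5]
Step 2: flows [0->1,3->0,2->1,2=3] -> levels [4 4 4 4]
Step 3: flows [0=1,0=3,1=2,2=3] -> levels [4 4 4 4]
  -> stable (no change)

Answer: 4 4 4 4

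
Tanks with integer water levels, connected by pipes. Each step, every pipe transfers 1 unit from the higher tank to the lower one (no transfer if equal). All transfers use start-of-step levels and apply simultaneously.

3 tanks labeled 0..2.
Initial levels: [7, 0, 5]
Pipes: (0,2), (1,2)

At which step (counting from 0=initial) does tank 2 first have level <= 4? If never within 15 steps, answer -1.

Answer: 3

Derivation:
Step 1: flows [0->2,2->1] -> levels [6 1 5]
Step 2: flows [0->2,2->1] -> levels [5 2 5]
Step 3: flows [0=2,2->1] -> levels [5 3 4]
Tank 2 first reaches <=4 at step 3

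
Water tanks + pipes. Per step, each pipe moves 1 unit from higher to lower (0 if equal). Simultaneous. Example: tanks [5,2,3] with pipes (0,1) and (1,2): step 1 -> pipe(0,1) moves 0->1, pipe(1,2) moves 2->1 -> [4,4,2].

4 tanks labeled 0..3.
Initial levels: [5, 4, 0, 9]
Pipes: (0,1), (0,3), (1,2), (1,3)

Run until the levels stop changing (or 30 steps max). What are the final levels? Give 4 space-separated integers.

Answer: 5 3 5 5

Derivation:
Step 1: flows [0->1,3->0,1->2,3->1] -> levels [5 5 1 7]
Step 2: flows [0=1,3->0,1->2,3->1] -> levels [6 5 2 5]
Step 3: flows [0->1,0->3,1->2,1=3] -> levels [4 5 3 6]
Step 4: flows [1->0,3->0,1->2,3->1] -> levels [6 4 4 4]
Step 5: flows [0->1,0->3,1=2,1=3] -> levels [4 5 4 5]
Step 6: flows [1->0,3->0,1->2,1=3] -> levels [6 3 5 4]
Step 7: flows [0->1,0->3,2->1,3->1] -> levels [4 6 4 4]
Step 8: flows [1->0,0=3,1->2,1->3] -> levels [5 3 5 5]
Step 9: flows [0->1,0=3,2->1,3->1] -> levels [4 6 4 4]
  -> period-2 cycle: step 9 state = step 7 state; never stabilizes
  -> state at step 30: (30-7) mod 2 = 1, same as step 8 -> [5 3 5 5]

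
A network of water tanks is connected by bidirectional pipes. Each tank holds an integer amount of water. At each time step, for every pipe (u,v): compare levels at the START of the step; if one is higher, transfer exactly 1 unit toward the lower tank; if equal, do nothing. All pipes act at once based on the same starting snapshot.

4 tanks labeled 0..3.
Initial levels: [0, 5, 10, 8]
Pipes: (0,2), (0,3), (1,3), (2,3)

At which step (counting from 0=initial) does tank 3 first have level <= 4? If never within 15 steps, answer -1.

Answer: 6

Derivation:
Step 1: flows [2->0,3->0,3->1,2->3] -> levels [2 6 8 7]
Step 2: flows [2->0,3->0,3->1,2->3] -> levels [4 7 6 6]
Step 3: flows [2->0,3->0,1->3,2=3] -> levels [6 6 5 6]
Step 4: flows [0->2,0=3,1=3,3->2] -> levels [5 6 7 5]
Step 5: flows [2->0,0=3,1->3,2->3] -> levels [6 5 5 7]
Step 6: flows [0->2,3->0,3->1,3->2] -> levels [6 6 7 4]
Tank 3 first reaches <=4 at step 6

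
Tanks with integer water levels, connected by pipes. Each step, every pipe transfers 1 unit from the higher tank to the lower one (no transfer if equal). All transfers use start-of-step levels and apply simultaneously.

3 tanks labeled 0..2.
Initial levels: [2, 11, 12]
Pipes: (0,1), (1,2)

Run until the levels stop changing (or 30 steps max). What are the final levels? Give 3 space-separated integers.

Answer: 9 7 9

Derivation:
Step 1: flows [1->0,2->1] -> levels [3 11 11]
Step 2: flows [1->0,1=2] -> levels [4 10 11]
Step 3: flows [1->0,2->1] -> levels [5 10 10]
Step 4: flows [1->0,1=2] -> levels [6 9 10]
Step 5: flows [1->0,2->1] -> levels [7 9 9]
Step 6: flows [1->0,1=2] -> levels [8 8 9]
Step 7: flows [0=1,2->1] -> levels [8 9 8]
Step 8: flows [1->0,1->2] -> levels [9 7 9]
Step 9: flows [0->1,2->1] -> levels [8 9 8]
  -> period-2 cycle: step 9 state = step 7 state; never stabilizes
  -> state at step 30: (30-7) mod 2 = 1, same as step 8 -> [9 7 9]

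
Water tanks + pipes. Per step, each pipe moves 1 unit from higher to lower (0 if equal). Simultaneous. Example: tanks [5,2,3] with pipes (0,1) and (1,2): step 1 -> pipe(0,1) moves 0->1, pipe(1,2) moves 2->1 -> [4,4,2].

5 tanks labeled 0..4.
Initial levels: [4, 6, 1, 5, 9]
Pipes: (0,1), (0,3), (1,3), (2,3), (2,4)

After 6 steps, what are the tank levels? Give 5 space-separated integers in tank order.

Answer: 5 5 7 3 5

Derivation:
Step 1: flows [1->0,3->0,1->3,3->2,4->2] -> levels [6 4 3 4 8]
Step 2: flows [0->1,0->3,1=3,3->2,4->2] -> levels [4 5 5 4 7]
Step 3: flows [1->0,0=3,1->3,2->3,4->2] -> levels [5 3 5 6 6]
Step 4: flows [0->1,3->0,3->1,3->2,4->2] -> levels [5 5 7 3 5]
Step 5: flows [0=1,0->3,1->3,2->3,2->4] -> levels [4 4 5 6 6]
Step 6: flows [0=1,3->0,3->1,3->2,4->2] -> levels [5 5 7 3 5]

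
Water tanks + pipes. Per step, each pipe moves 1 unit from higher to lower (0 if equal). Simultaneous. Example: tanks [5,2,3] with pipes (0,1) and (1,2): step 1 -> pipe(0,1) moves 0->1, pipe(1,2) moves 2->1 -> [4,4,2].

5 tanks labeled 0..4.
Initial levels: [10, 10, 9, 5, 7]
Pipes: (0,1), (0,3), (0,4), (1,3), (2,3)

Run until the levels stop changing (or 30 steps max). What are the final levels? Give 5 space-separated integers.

Step 1: flows [0=1,0->3,0->4,1->3,2->3] -> levels [8 9 8 8 8]
Step 2: flows [1->0,0=3,0=4,1->3,2=3] -> levels [9 7 8 9 8]
Step 3: flows [0->1,0=3,0->4,3->1,3->2] -> levels [7 9 9 7 9]
Step 4: flows [1->0,0=3,4->0,1->3,2->3] -> levels [9 7 8 9 8]
  -> period-2 cycle: step 4 state = step 2 state; never stabilizes
  -> state at step 30: (30-2) mod 2 = 0, same as step 2 -> [9 7 8 9 8]

Answer: 9 7 8 9 8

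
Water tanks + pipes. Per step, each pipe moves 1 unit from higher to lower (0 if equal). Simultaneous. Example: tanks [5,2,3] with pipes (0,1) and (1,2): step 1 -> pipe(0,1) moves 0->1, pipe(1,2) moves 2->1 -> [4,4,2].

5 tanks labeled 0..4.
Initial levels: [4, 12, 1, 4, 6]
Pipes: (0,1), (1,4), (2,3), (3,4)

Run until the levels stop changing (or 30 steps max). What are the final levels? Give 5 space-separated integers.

Answer: 6 7 4 6 4

Derivation:
Step 1: flows [1->0,1->4,3->2,4->3] -> levels [5 10 2 4 6]
Step 2: flows [1->0,1->4,3->2,4->3] -> levels [6 8 3 4 6]
Step 3: flows [1->0,1->4,3->2,4->3] -> levels [7 6 4 4 6]
Step 4: flows [0->1,1=4,2=3,4->3] -> levels [6 7 4 5 5]
Step 5: flows [1->0,1->4,3->2,3=4] -> levels [7 5 5 4 6]
Step 6: flows [0->1,4->1,2->3,4->3] -> levels [6 7 4 6 4]
Step 7: flows [1->0,1->4,3->2,3->4] -> levels [7 5 5 4 6]
  -> period-2 cycle: step 7 state = step 5 state; never stabilizes
  -> state at step 30: (30-5) mod 2 = 1, same as step 6 -> [6 7 4 6 4]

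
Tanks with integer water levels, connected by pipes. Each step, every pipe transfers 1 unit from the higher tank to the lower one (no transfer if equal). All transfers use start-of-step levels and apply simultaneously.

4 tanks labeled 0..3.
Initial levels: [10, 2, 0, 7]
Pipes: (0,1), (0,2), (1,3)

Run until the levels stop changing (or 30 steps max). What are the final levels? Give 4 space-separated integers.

Step 1: flows [0->1,0->2,3->1] -> levels [8 4 1 6]
Step 2: flows [0->1,0->2,3->1] -> levels [6 6 2 5]
Step 3: flows [0=1,0->2,1->3] -> levels [5 5 3 6]
Step 4: flows [0=1,0->2,3->1] -> levels [4 6 4 5]
Step 5: flows [1->0,0=2,1->3] -> levels [5 4 4 6]
Step 6: flows [0->1,0->2,3->1] -> levels [3 6 5 5]
Step 7: flows [1->0,2->0,1->3] -> levels [5 4 4 6]
  -> period-2 cycle: step 7 state = step 5 state; never stabilizes
  -> state at step 30: (30-5) mod 2 = 1, same as step 6 -> [3 6 5 5]

Answer: 3 6 5 5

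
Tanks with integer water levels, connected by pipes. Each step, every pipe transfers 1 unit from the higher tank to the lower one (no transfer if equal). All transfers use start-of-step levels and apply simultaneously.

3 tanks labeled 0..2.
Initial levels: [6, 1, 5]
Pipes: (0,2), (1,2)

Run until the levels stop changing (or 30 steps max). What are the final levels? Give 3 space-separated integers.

Answer: 4 4 4

Derivation:
Step 1: flows [0->2,2->1] -> levels [5 2 5]
Step 2: flows [0=2,2->1] -> levels [5 3 4]
Step 3: flows [0->2,2->1] -> levels [4 4 4]
Step 4: flows [0=2,1=2] -> levels [4 4 4]
  -> stable (no change)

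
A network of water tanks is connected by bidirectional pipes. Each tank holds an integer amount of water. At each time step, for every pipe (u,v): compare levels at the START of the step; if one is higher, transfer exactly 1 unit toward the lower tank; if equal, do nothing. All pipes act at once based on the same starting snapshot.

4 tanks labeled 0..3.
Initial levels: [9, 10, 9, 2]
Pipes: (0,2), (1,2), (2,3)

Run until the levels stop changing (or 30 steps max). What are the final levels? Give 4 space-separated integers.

Step 1: flows [0=2,1->2,2->3] -> levels [9 9 9 3]
Step 2: flows [0=2,1=2,2->3] -> levels [9 9 8 4]
Step 3: flows [0->2,1->2,2->3] -> levels [8 8 9 5]
Step 4: flows [2->0,2->1,2->3] -> levels [9 9 6 6]
Step 5: flows [0->2,1->2,2=3] -> levels [8 8 8 6]
Step 6: flows [0=2,1=2,2->3] -> levels [8 8 7 7]
Step 7: flows [0->2,1->2,2=3] -> levels [7 7 9 7]
Step 8: flows [2->0,2->1,2->3] -> levels [8 8 6 8]
Step 9: flows [0->2,1->2,3->2] -> levels [7 7 9 7]
  -> period-2 cycle: step 9 state = step 7 state; never stabilizes
  -> state at step 30: (30-7) mod 2 = 1, same as step 8 -> [8 8 6 8]

Answer: 8 8 6 8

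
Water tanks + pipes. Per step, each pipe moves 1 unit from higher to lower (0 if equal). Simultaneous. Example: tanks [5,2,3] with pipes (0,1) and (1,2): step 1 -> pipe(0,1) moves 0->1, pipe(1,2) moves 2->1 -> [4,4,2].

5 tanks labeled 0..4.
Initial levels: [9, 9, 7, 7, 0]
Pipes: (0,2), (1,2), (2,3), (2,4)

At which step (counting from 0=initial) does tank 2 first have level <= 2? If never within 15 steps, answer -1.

Answer: -1

Derivation:
Step 1: flows [0->2,1->2,2=3,2->4] -> levels [8 8 8 7 1]
Step 2: flows [0=2,1=2,2->3,2->4] -> levels [8 8 6 8 2]
Step 3: flows [0->2,1->2,3->2,2->4] -> levels [7 7 8 7 3]
Step 4: flows [2->0,2->1,2->3,2->4] -> levels [8 8 4 8 4]
Step 5: flows [0->2,1->2,3->2,2=4] -> levels [7 7 7 7 4]
Step 6: flows [0=2,1=2,2=3,2->4] -> levels [7 7 6 7 5]
Step 7: flows [0->2,1->2,3->2,2->4] -> levels [6 6 8 6 6]
Step 8: flows [2->0,2->1,2->3,2->4] -> levels [7 7 4 7 7]
Step 9: flows [0->2,1->2,3->2,4->2] -> levels [6 6 8 6 6]
  -> period-2 cycle (repeats step 7); tank 2 never drops to <=2
Tank 2 never reaches <=2 within 15 steps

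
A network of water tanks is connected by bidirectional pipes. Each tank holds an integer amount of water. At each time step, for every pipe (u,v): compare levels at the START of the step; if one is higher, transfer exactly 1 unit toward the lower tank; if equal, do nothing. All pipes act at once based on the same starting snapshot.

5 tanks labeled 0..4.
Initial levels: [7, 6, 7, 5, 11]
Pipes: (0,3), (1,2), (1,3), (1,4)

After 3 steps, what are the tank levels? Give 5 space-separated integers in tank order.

Step 1: flows [0->3,2->1,1->3,4->1] -> levels [6 7 6 7 10]
Step 2: flows [3->0,1->2,1=3,4->1] -> levels [7 7 7 6 9]
Step 3: flows [0->3,1=2,1->3,4->1] -> levels [6 7 7 8 8]

Answer: 6 7 7 8 8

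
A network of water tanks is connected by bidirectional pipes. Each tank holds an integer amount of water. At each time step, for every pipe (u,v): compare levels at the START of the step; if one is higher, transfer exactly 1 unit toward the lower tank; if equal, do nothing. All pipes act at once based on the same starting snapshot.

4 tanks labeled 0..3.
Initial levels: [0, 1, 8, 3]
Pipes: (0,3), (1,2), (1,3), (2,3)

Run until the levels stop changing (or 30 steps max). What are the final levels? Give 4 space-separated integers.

Answer: 3 2 4 3

Derivation:
Step 1: flows [3->0,2->1,3->1,2->3] -> levels [1 3 6 2]
Step 2: flows [3->0,2->1,1->3,2->3] -> levels [2 3 4 3]
Step 3: flows [3->0,2->1,1=3,2->3] -> levels [3 4 2 3]
Step 4: flows [0=3,1->2,1->3,3->2] -> levels [3 2 4 3]
Step 5: flows [0=3,2->1,3->1,2->3] -> levels [3 4 2 3]
  -> period-2 cycle: step 5 state = step 3 state; never stabilizes
  -> state at step 30: (30-3) mod 2 = 1, same as step 4 -> [3 2 4 3]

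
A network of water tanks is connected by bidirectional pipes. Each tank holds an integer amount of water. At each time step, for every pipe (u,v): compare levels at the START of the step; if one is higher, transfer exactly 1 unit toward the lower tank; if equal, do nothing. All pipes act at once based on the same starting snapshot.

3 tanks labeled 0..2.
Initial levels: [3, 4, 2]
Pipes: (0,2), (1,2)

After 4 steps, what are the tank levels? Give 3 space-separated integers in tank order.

Answer: 3 4 2

Derivation:
Step 1: flows [0->2,1->2] -> levels [2 3 4]
Step 2: flows [2->0,2->1] -> levels [3 4 2]
  -> period-2 cycle: step 2 state = step 0 state
  -> state at step 4: (4-0) mod 2 = 0, same as step 0 -> [3 4 2]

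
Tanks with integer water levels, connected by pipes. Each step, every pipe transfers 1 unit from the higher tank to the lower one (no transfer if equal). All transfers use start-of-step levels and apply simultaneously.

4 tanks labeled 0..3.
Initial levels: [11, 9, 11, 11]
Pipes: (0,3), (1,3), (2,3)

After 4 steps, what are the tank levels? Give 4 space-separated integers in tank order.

Answer: 10 10 10 12

Derivation:
Step 1: flows [0=3,3->1,2=3] -> levels [11 10 11 10]
Step 2: flows [0->3,1=3,2->3] -> levels [10 10 10 12]
Step 3: flows [3->0,3->1,3->2] -> levels [11 11 11 9]
Step 4: flows [0->3,1->3,2->3] -> levels [10 10 10 12]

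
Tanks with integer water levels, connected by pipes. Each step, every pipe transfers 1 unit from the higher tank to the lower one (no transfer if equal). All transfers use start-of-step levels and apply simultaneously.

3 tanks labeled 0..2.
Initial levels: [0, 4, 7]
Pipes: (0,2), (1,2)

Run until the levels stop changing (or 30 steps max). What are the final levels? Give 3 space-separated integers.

Step 1: flows [2->0,2->1] -> levels [1 5 5]
Step 2: flows [2->0,1=2] -> levels [2 5 4]
Step 3: flows [2->0,1->2] -> levels [3 4 4]
Step 4: flows [2->0,1=2] -> levels [4 4 3]
Step 5: flows [0->2,1->2] -> levels [3 3 5]
Step 6: flows [2->0,2->1] -> levels [4 4 3]
  -> period-2 cycle: step 6 state = step 4 state; never stabilizes
  -> state at step 30: (30-4) mod 2 = 0, same as step 4 -> [4 4 3]

Answer: 4 4 3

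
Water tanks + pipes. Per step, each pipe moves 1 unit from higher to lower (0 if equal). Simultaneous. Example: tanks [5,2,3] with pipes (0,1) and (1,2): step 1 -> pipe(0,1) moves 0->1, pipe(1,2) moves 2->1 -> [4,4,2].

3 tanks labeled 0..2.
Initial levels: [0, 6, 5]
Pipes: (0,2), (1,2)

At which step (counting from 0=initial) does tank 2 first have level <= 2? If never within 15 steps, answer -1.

Step 1: flows [2->0,1->2] -> levels [1 5 5]
Step 2: flows [2->0,1=2] -> levels [2 5 4]
Step 3: flows [2->0,1->2] -> levels [3 4 4]
Step 4: flows [2->0,1=2] -> levels [4 4 3]
Step 5: flows [0->2,1->2] -> levels [3 3 5]
Step 6: flows [2->0,2->1] -> levels [4 4 3]
  -> period-2 cycle (repeats step 4); tank 2 never drops to <=2
Tank 2 never reaches <=2 within 15 steps

Answer: -1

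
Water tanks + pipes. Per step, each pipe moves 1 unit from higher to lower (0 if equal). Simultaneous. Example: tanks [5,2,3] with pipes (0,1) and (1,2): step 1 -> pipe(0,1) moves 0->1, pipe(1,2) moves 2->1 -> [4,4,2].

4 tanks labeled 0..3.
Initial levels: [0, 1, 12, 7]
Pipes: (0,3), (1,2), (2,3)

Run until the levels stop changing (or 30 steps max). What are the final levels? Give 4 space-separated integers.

Answer: 5 5 6 4

Derivation:
Step 1: flows [3->0,2->1,2->3] -> levels [1 2 10 7]
Step 2: flows [3->0,2->1,2->3] -> levels [2 3 8 7]
Step 3: flows [3->0,2->1,2->3] -> levels [3 4 6 7]
Step 4: flows [3->0,2->1,3->2] -> levels [4 5 6 5]
Step 5: flows [3->0,2->1,2->3] -> levels [5 6 4 5]
Step 6: flows [0=3,1->2,3->2] -> levels [5 5 6 4]
Step 7: flows [0->3,2->1,2->3] -> levels [4 6 4 6]
Step 8: flows [3->0,1->2,3->2] -> levels [5 5 6 4]
  -> period-2 cycle: step 8 state = step 6 state; never stabilizes
  -> state at step 30: (30-6) mod 2 = 0, same as step 6 -> [5 5 6 4]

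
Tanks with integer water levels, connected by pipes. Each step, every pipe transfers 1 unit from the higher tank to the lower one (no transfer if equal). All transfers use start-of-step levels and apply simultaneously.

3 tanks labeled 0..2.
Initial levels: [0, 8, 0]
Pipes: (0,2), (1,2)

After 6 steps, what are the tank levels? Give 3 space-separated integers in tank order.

Answer: 3 3 2

Derivation:
Step 1: flows [0=2,1->2] -> levels [0 7 1]
Step 2: flows [2->0,1->2] -> levels [1 6 1]
Step 3: flows [0=2,1->2] -> levels [1 5 2]
Step 4: flows [2->0,1->2] -> levels [2 4 2]
Step 5: flows [0=2,1->2] -> levels [2 3 3]
Step 6: flows [2->0,1=2] -> levels [3 3 2]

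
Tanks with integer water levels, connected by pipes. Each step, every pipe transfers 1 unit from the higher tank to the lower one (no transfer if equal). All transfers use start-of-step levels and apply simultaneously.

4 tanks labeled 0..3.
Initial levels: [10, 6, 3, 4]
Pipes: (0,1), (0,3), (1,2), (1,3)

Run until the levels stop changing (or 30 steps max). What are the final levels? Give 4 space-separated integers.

Answer: 5 8 5 5

Derivation:
Step 1: flows [0->1,0->3,1->2,1->3] -> levels [8 5 4 6]
Step 2: flows [0->1,0->3,1->2,3->1] -> levels [6 6 5 6]
Step 3: flows [0=1,0=3,1->2,1=3] -> levels [6 5 6 6]
Step 4: flows [0->1,0=3,2->1,3->1] -> levels [5 8 5 5]
Step 5: flows [1->0,0=3,1->2,1->3] -> levels [6 5 6 6]
  -> period-2 cycle: step 5 state = step 3 state; never stabilizes
  -> state at step 30: (30-3) mod 2 = 1, same as step 4 -> [5 8 5 5]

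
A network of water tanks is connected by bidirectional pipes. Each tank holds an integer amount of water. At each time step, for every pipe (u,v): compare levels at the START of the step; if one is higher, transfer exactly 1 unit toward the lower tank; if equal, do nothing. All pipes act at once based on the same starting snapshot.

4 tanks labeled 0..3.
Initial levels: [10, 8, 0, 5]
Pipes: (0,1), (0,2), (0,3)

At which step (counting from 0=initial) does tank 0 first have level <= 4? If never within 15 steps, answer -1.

Answer: -1

Derivation:
Step 1: flows [0->1,0->2,0->3] -> levels [7 9 1 6]
Step 2: flows [1->0,0->2,0->3] -> levels [6 8 2 7]
Step 3: flows [1->0,0->2,3->0] -> levels [7 7 3 6]
Step 4: flows [0=1,0->2,0->3] -> levels [5 7 4 7]
Step 5: flows [1->0,0->2,3->0] -> levels [6 6 5 6]
Step 6: flows [0=1,0->2,0=3] -> levels [5 6 6 6]
Step 7: flows [1->0,2->0,3->0] -> levels [8 5 5 5]
Step 8: flows [0->1,0->2,0->3] -> levels [5 6 6 6]
  -> period-2 cycle (repeats step 6); tank 0 never drops to <=4
Tank 0 never reaches <=4 within 15 steps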